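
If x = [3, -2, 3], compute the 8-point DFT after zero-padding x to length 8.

Original 3-point DFT: [4, 2.5000+4.3301i, 2.5000-4.3301i]
Zero-padded 8-point DFT provides frequency interpolation.

DFT_8([x, 0, ...]) = [4, 1.5858-1.5858i, 2i, 4.4142+4.4142i, 8, 4.4142-4.4142i, -2i, 1.5858+1.5858i]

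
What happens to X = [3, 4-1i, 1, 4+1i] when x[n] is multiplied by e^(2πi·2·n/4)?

Modulation property: DFT(ω_4^(-2n)·x[n]) = X[(k-2) mod 4], so circularly shift X by 2 positions.

X[k-2] = [1, 4+1i, 3, 4-1i]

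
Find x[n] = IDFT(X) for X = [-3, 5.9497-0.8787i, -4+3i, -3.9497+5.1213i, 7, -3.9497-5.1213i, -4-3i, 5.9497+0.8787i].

x[n] = (1/8) Σ(k=0 to 7) X[k] · e^(2πikn/8)

Computing each x[n]:
x[0] = 0
x[1] = -1
x[2] = 3
x[3] = -3
x[4] = -1
x[5] = -3
x[6] = 0
x[7] = 2

x = [0, -1, 3, -3, -1, -3, 0, 2]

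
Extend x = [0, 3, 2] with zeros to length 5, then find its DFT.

Original 3-point DFT: [5, -2.5000-0.8660i, -2.5000+0.8660i]
Zero-padded 5-point DFT provides frequency interpolation.

DFT_5([x, 0, ...]) = [5, -0.6910-4.0287i, -1.8090+0.1388i, -1.8090-0.1388i, -0.6910+4.0287i]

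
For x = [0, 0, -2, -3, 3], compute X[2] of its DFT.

X[2] = Σ(n=0 to 4) x[n] · ω_5^(2n) where ω_5 = e^(-2πi/5)
= (0)·ω_5^0 + (0)·ω_5^2 + (-2)·ω_5^4 + (-3)·ω_5^6 + (3)·ω_5^8

X[2] = -3.9721+2.7144i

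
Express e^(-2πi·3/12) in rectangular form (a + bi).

ω_12^3 = e^(-2πi·3/12)
= cos(-2π·3/12) + i·sin(-2π·3/12)
= cos(-6π/12) + i·sin(-6π/12)

ω_12^3 = cos(-6π/12) + i·sin(-6π/12) = -1i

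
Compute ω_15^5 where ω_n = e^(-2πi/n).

ω_15^5 = e^(-2πi·5/15)
= cos(-2π·5/15) + i·sin(-2π·5/15)
= cos(-10π/15) + i·sin(-10π/15)

ω_15^5 = cos(-10π/15) + i·sin(-10π/15) = -0.5000-0.8660i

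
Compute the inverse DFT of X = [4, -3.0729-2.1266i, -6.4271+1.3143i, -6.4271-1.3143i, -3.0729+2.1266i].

x[n] = (1/5) Σ(k=0 to 4) X[k] · e^(2πikn/5)

Computing each x[n]:
x[0] = -3
x[1] = 3
x[2] = 2
x[3] = 0
x[4] = 2

x = [-3, 3, 2, 0, 2]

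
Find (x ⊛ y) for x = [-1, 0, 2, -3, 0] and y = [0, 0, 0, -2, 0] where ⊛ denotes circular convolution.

(x ⊛ y)[n] = Σ(m=0 to 4) x[m] · y[(n-m) mod 5]

Computing each output sample:
(x ⊛ y)[0] = -4
(x ⊛ y)[1] = 6
(x ⊛ y)[2] = 0
(x ⊛ y)[3] = 2
(x ⊛ y)[4] = 0

x ⊛ y = [-4, 6, 0, 2, 0]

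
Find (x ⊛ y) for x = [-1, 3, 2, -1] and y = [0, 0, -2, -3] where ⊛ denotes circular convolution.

(x ⊛ y)[n] = Σ(m=0 to 3) x[m] · y[(n-m) mod 4]

Computing each output sample:
(x ⊛ y)[0] = -13
(x ⊛ y)[1] = -4
(x ⊛ y)[2] = 5
(x ⊛ y)[3] = -3

x ⊛ y = [-13, -4, 5, -3]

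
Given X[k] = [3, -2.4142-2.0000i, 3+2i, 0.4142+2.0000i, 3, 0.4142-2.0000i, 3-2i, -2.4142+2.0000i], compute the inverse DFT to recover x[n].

x[n] = (1/8) Σ(k=0 to 7) X[k] · e^(2πikn/8)

Computing each x[n]:
x[0] = 1
x[1] = -1
x[2] = 1
x[3] = 1
x[4] = 2
x[5] = 0
x[6] = -1
x[7] = 0

x = [1, -1, 1, 1, 2, 0, -1, 0]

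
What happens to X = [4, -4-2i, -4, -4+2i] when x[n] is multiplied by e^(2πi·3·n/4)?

Modulation property: DFT(ω_4^(-3n)·x[n]) = X[(k-3) mod 4], so circularly shift X by 3 positions.

X[k-3] = [-4-2i, -4, -4+2i, 4]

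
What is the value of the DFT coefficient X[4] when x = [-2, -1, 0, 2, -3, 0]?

X[4] = Σ(n=0 to 5) x[n] · ω_6^(4n) where ω_6 = e^(-2πi/6)
= (-2)·ω_6^0 + (-1)·ω_6^4 + (0)·ω_6^8 + (2)·ω_6^12 + (-3)·ω_6^16 + (0)·ω_6^20

X[4] = 2.0000-3.4641i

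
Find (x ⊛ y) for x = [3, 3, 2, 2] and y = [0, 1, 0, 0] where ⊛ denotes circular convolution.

(x ⊛ y)[n] = Σ(m=0 to 3) x[m] · y[(n-m) mod 4]

Computing each output sample:
(x ⊛ y)[0] = 2
(x ⊛ y)[1] = 3
(x ⊛ y)[2] = 3
(x ⊛ y)[3] = 2

x ⊛ y = [2, 3, 3, 2]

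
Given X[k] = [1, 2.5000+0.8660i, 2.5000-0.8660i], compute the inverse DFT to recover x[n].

x[n] = (1/3) Σ(k=0 to 2) X[k] · e^(2πikn/3)

Computing each x[n]:
x[0] = 2
x[1] = -1
x[2] = 0

x = [2, -1, 0]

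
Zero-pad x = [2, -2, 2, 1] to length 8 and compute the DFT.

Original 4-point DFT: [3, 3i, 5, -3i]
Zero-padded 8-point DFT provides frequency interpolation.

DFT_8([x, 0, ...]) = [3, -0.1213-1.2929i, 3i, 4.1213+2.7071i, 5, 4.1213-2.7071i, -3i, -0.1213+1.2929i]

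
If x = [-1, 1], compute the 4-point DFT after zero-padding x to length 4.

Original 2-point DFT: [0, -2]
Zero-padded 4-point DFT provides frequency interpolation.

DFT_4([x, 0, ...]) = [0, -1-1i, -2, -1+1i]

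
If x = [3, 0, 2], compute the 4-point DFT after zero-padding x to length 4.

Original 3-point DFT: [5, 2.0000+1.7321i, 2.0000-1.7321i]
Zero-padded 4-point DFT provides frequency interpolation.

DFT_4([x, 0, ...]) = [5, 1, 5, 1]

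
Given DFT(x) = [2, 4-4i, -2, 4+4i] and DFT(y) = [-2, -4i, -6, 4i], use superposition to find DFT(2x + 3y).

By linearity: DFT(2x + 3y) = 2·DFT(x) + 3·DFT(y)
= 2·[2, 4-4i, -2, 4+4i] + 3·[-2, -4i, -6, 4i]

Computing element-wise:
Z[0] = 2·(2) + 3·(-2) = -2
Z[1] = 2·(4-4i) + 3·(-4i) = 8-20i
Z[2] = 2·(-2) + 3·(-6) = -22
Z[3] = 2·(4+4i) + 3·(4i) = 8+20i

DFT(2x + 3y) = 2·X + 3·Y = [-2, 8-20i, -22, 8+20i]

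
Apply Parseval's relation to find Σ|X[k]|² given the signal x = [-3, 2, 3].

Parseval: Σ|x[n]|² = (1/N)Σ|X[k]|², so Σ|X[k]|² = N·Σ|x[n]|² = 3·22.0000

Σ|X[k]|² = N·Σ|x[n]|² = 3·22.0000 = 66.0000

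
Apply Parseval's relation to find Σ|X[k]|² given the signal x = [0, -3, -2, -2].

Parseval: Σ|x[n]|² = (1/N)Σ|X[k]|², so Σ|X[k]|² = N·Σ|x[n]|² = 4·17.0000

Σ|X[k]|² = N·Σ|x[n]|² = 4·17.0000 = 68.0000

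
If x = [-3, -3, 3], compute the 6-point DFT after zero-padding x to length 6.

Original 3-point DFT: [-3, -3.0000+5.1962i, -3.0000-5.1962i]
Zero-padded 6-point DFT provides frequency interpolation.

DFT_6([x, 0, ...]) = [-3, -6, -3.0000+5.1962i, 3, -3.0000-5.1962i, -6]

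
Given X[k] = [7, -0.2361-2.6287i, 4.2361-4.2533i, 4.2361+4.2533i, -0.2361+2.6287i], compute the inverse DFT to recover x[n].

x[n] = (1/5) Σ(k=0 to 4) X[k] · e^(2πikn/5)

Computing each x[n]:
x[0] = 3
x[1] = 2
x[2] = 1
x[3] = 3
x[4] = -2

x = [3, 2, 1, 3, -2]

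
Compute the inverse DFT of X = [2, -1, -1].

x[n] = (1/3) Σ(k=0 to 2) X[k] · e^(2πikn/3)

Computing each x[n]:
x[0] = 0
x[1] = 1
x[2] = 1

x = [0, 1, 1]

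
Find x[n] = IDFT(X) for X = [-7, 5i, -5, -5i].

x[n] = (1/4) Σ(k=0 to 3) X[k] · e^(2πikn/4)

Computing each x[n]:
x[0] = -3
x[1] = -3
x[2] = -3
x[3] = 2

x = [-3, -3, -3, 2]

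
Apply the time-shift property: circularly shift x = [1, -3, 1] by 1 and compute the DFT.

Time shift by 1: X_shifted[k] = ω_3^(1k) · X[k]
Shifted x = [1, 1, -3]

DFT(x[n-1]) = [-1, 2.0000-3.4641i, 2.0000+3.4641i]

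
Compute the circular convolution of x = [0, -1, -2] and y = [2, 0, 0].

(x ⊛ y)[n] = Σ(m=0 to 2) x[m] · y[(n-m) mod 3]

Computing each output sample:
(x ⊛ y)[0] = 0
(x ⊛ y)[1] = -2
(x ⊛ y)[2] = -4

x ⊛ y = [0, -2, -4]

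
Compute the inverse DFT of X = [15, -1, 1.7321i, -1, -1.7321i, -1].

x[n] = (1/6) Σ(k=0 to 5) X[k] · e^(2πikn/6)

Computing each x[n]:
x[0] = 2
x[1] = 2
x[2] = 3
x[3] = 3
x[4] = 2
x[5] = 3

x = [2, 2, 3, 3, 2, 3]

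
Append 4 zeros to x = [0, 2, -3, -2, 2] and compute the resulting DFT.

Original 5-point DFT: [-1, 5.2812+0.5878i, -4.7812-0.9511i, -4.7812+0.9511i, 5.2812-0.5878i]
Zero-padded 9-point DFT provides frequency interpolation.

DFT_9([x, 0, ...]) = [-1, 0.1318+2.7169i, 5.6985-1.3900i, -2.5000-6.0622i, -2.8302+1.0893i, -2.8302-1.0893i, -2.5000+6.0622i, 5.6985+1.3900i, 0.1318-2.7169i]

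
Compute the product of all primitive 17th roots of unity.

The primitive 17th roots of unity are ω_17^k for k coprime to 17: k ∈ {1, 2, 3, 4, 5, 6, 7, 8, 9, 10, 11, 12, 13, 14, 15, 16}
Their product equals the constant term of the cyclotomic polynomial Φ_17(x) up to sign.
For n ≥ 3, the product of all primitive nth roots of unity is 1. (For n=1 it is 1; for n=2 it is -1.)

1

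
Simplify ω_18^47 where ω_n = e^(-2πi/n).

Since ω_18^18 = 1, powers reduce modulo 18.
47 mod 18 = 11
So ω_18^47 = ω_18^11 = e^(-2πi·11/18)

ω_18^47 = ω_18^11 = -0.7660+0.6428i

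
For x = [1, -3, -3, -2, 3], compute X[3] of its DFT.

X[3] = Σ(n=0 to 4) x[n] · ω_5^(3n) where ω_5 = e^(-2πi/5)
= (1)·ω_5^0 + (-3)·ω_5^3 + (-3)·ω_5^6 + (-2)·ω_5^9 + (3)·ω_5^12

X[3] = -0.5451-2.5757i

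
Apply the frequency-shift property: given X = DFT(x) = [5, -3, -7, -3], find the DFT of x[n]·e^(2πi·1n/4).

Modulation property: DFT(ω_4^(-1n)·x[n]) = X[(k-1) mod 4], so circularly shift X by 1 positions.

X[k-1] = [-3, 5, -3, -7]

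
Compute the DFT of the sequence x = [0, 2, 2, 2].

X[k] = Σ(n=0 to 3) x[n] · ω_4^(nk)
where ω_4 = e^(-2πi/4)

Computing each X[k]:
X[0] = 6
X[1] = -2
X[2] = -2
X[3] = -2

X = [6, -2, -2, -2]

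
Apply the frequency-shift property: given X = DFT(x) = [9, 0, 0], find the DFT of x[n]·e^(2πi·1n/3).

Modulation property: DFT(ω_3^(-1n)·x[n]) = X[(k-1) mod 3], so circularly shift X by 1 positions.

X[k-1] = [0, 9, 0]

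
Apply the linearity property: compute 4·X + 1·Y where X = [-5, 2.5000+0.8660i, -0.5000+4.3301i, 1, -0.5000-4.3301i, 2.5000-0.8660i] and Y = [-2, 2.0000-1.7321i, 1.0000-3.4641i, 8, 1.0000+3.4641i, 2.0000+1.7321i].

By linearity: DFT(4x + 1y) = 4·DFT(x) + 1·DFT(y)
= 4·[-5, 2.5000+0.8660i, -0.5000+4.3301i, 1, -0.5000-4.3301i, 2.5000-0.8660i] + 1·[-2, 2.0000-1.7321i, 1.0000-3.4641i, 8, 1.0000+3.4641i, 2.0000+1.7321i]

Computing element-wise:
Z[0] = 4·(-5) + 1·(-2) = -22
Z[1] = 4·(2.5000+0.8660i) + 1·(2.0000-1.7321i) = 12.0000+1.7319i
Z[2] = 4·(-0.5000+4.3301i) + 1·(1.0000-3.4641i) = -1.0000+13.8563i
Z[3] = 4·(1) + 1·(8) = 12
Z[4] = 4·(-0.5000-4.3301i) + 1·(1.0000+3.4641i) = -1.0000-13.8563i
Z[5] = 4·(2.5000-0.8660i) + 1·(2.0000+1.7321i) = 12.0000-1.7319i

DFT(4x + 1y) = 4·X + 1·Y = [-22, 12.0000+1.7319i, -1.0000+13.8563i, 12, -1.0000-13.8563i, 12.0000-1.7319i]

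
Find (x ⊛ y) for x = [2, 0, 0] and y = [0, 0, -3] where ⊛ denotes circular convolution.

(x ⊛ y)[n] = Σ(m=0 to 2) x[m] · y[(n-m) mod 3]

Computing each output sample:
(x ⊛ y)[0] = 0
(x ⊛ y)[1] = 0
(x ⊛ y)[2] = -6

x ⊛ y = [0, 0, -6]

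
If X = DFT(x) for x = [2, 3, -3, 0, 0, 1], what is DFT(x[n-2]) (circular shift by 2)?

Time shift by 2: X_shifted[k] = ω_6^(2k) · X[k]
Shifted x = [0, 1, 2, 3, -3, 0]

DFT(x[n-2]) = [3, -2.0000-5.1962i, 3.0000+3.4641i, -5, 3.0000-3.4641i, -2.0000+5.1962i]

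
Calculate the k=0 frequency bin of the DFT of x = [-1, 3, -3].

X[0] = Σ(n=0 to 2) x[n] · ω_3^0 = Σ x[n]
= (-1) + (3) + (-3)

X[0] = -1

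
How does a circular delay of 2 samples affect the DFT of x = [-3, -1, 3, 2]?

Time shift by 2: X_shifted[k] = ω_4^(2k) · X[k]
Shifted x = [3, 2, -3, -1]

DFT(x[n-2]) = [1, 6-3i, -1, 6+3i]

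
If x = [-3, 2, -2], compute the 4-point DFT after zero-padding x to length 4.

Original 3-point DFT: [-3, -3.0000-3.4641i, -3.0000+3.4641i]
Zero-padded 4-point DFT provides frequency interpolation.

DFT_4([x, 0, ...]) = [-3, -1-2i, -7, -1+2i]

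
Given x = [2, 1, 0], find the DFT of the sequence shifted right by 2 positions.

Time shift by 2: X_shifted[k] = ω_3^(2k) · X[k]
Shifted x = [1, 0, 2]

DFT(x[n-2]) = [3, 1.7321i, -1.7321i]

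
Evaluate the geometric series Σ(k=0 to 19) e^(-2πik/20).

Sum of all nth roots of unity equals 0 for n > 1 (geometric series with r ≠ 1).

0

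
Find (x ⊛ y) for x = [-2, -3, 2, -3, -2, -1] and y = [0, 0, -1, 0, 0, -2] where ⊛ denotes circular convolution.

(x ⊛ y)[n] = Σ(m=0 to 5) x[m] · y[(n-m) mod 6]

Computing each output sample:
(x ⊛ y)[0] = 8
(x ⊛ y)[1] = -3
(x ⊛ y)[2] = 8
(x ⊛ y)[3] = 7
(x ⊛ y)[4] = 0
(x ⊛ y)[5] = 7

x ⊛ y = [8, -3, 8, 7, 0, 7]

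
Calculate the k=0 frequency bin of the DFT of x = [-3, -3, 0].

X[0] = Σ(n=0 to 2) x[n] · ω_3^0 = Σ x[n]
= (-3) + (-3) + (0)

X[0] = -6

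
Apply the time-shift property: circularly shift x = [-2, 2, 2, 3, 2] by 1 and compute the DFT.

Time shift by 1: X_shifted[k] = ω_5^(1k) · X[k]
Shifted x = [2, -2, 2, 2, 3]

DFT(x[n-1]) = [7, -0.9271+4.7553i, 2.4271+2.9389i, 2.4271-2.9389i, -0.9271-4.7553i]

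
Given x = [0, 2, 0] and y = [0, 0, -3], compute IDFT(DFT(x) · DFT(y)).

(x ⊛ y)[n] = Σ(m=0 to 2) x[m] · y[(n-m) mod 3]

Computing each output sample:
(x ⊛ y)[0] = -6
(x ⊛ y)[1] = 0
(x ⊛ y)[2] = 0

x ⊛ y = [-6, 0, 0]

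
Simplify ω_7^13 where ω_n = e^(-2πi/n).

Since ω_7^7 = 1, powers reduce modulo 7.
13 mod 7 = 6
So ω_7^13 = ω_7^6 = e^(-2πi·6/7)

ω_7^13 = ω_7^6 = 0.6235+0.7818i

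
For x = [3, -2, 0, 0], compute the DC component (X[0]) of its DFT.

X[0] = Σ(n=0 to 3) x[n] · ω_4^0 = Σ x[n]
= (3) + (-2) + (0) + (0)

X[0] = 1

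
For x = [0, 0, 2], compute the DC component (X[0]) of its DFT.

X[0] = Σ(n=0 to 2) x[n] · ω_3^0 = Σ x[n]
= (0) + (0) + (2)

X[0] = 2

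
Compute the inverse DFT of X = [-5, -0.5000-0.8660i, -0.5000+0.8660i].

x[n] = (1/3) Σ(k=0 to 2) X[k] · e^(2πikn/3)

Computing each x[n]:
x[0] = -2
x[1] = -1
x[2] = -2

x = [-2, -1, -2]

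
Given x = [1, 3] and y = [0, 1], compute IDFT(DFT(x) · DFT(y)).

(x ⊛ y)[n] = Σ(m=0 to 1) x[m] · y[(n-m) mod 2]

Computing each output sample:
(x ⊛ y)[0] = 3
(x ⊛ y)[1] = 1

x ⊛ y = [3, 1]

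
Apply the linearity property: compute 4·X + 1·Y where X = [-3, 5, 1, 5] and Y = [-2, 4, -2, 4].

By linearity: DFT(4x + 1y) = 4·DFT(x) + 1·DFT(y)
= 4·[-3, 5, 1, 5] + 1·[-2, 4, -2, 4]

Computing element-wise:
Z[0] = 4·(-3) + 1·(-2) = -14
Z[1] = 4·(5) + 1·(4) = 24
Z[2] = 4·(1) + 1·(-2) = 2
Z[3] = 4·(5) + 1·(4) = 24

DFT(4x + 1y) = 4·X + 1·Y = [-14, 24, 2, 24]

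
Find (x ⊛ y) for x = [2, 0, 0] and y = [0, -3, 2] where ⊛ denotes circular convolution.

(x ⊛ y)[n] = Σ(m=0 to 2) x[m] · y[(n-m) mod 3]

Computing each output sample:
(x ⊛ y)[0] = 0
(x ⊛ y)[1] = -6
(x ⊛ y)[2] = 4

x ⊛ y = [0, -6, 4]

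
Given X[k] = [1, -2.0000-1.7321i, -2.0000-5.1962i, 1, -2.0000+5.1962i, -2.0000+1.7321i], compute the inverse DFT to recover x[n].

x[n] = (1/6) Σ(k=0 to 5) X[k] · e^(2πikn/6)

Computing each x[n]:
x[0] = -1
x[1] = 2
x[2] = 0
x[3] = 0
x[4] = 2
x[5] = -2

x = [-1, 2, 0, 0, 2, -2]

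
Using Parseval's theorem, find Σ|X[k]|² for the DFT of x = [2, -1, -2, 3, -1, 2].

Parseval: Σ|x[n]|² = (1/N)Σ|X[k]|², so Σ|X[k]|² = N·Σ|x[n]|² = 6·23.0000

Σ|X[k]|² = N·Σ|x[n]|² = 6·23.0000 = 138.0000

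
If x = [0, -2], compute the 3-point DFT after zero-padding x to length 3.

Original 2-point DFT: [-2, 2]
Zero-padded 3-point DFT provides frequency interpolation.

DFT_3([x, 0, ...]) = [-2, 1.0000+1.7321i, 1.0000-1.7321i]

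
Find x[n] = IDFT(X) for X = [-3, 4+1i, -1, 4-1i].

x[n] = (1/4) Σ(k=0 to 3) X[k] · e^(2πikn/4)

Computing each x[n]:
x[0] = 1
x[1] = -1
x[2] = -3
x[3] = 0

x = [1, -1, -3, 0]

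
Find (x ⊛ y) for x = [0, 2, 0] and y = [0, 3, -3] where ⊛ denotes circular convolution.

(x ⊛ y)[n] = Σ(m=0 to 2) x[m] · y[(n-m) mod 3]

Computing each output sample:
(x ⊛ y)[0] = -6
(x ⊛ y)[1] = 0
(x ⊛ y)[2] = 6

x ⊛ y = [-6, 0, 6]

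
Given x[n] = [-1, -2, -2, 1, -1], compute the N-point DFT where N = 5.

X[k] = Σ(n=0 to 4) x[n] · ω_5^(nk)
where ω_5 = e^(-2πi/5)

Computing each X[k]:
X[0] = -5
X[1] = -1.1180+2.7144i
X[2] = 1.1180-2.2654i
X[3] = 1.1180+2.2654i
X[4] = -1.1180-2.7144i

X = [-5, -1.1180+2.7144i, 1.1180-2.2654i, 1.1180+2.2654i, -1.1180-2.7144i]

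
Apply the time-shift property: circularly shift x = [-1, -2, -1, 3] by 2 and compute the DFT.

Time shift by 2: X_shifted[k] = ω_4^(2k) · X[k]
Shifted x = [-1, 3, -1, -2]

DFT(x[n-2]) = [-1, -5i, -3, 5i]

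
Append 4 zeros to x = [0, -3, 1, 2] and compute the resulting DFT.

Original 4-point DFT: [0, -1+5i, 2, -1-5i]
Zero-padded 8-point DFT provides frequency interpolation.

DFT_8([x, 0, ...]) = [0, -3.5355-0.2929i, -1+5i, 3.5355+1.7071i, 2, 3.5355-1.7071i, -1-5i, -3.5355+0.2929i]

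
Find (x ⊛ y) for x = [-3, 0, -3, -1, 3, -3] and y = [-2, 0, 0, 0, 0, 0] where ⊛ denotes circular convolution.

(x ⊛ y)[n] = Σ(m=0 to 5) x[m] · y[(n-m) mod 6]

Computing each output sample:
(x ⊛ y)[0] = 6
(x ⊛ y)[1] = 0
(x ⊛ y)[2] = 6
(x ⊛ y)[3] = 2
(x ⊛ y)[4] = -6
(x ⊛ y)[5] = 6

x ⊛ y = [6, 0, 6, 2, -6, 6]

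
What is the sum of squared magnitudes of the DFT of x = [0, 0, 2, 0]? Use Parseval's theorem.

Parseval: Σ|x[n]|² = (1/N)Σ|X[k]|², so Σ|X[k]|² = N·Σ|x[n]|² = 4·4.0000

Σ|X[k]|² = N·Σ|x[n]|² = 4·4.0000 = 16.0000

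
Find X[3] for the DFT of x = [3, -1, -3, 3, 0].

X[3] = Σ(n=0 to 4) x[n] · ω_5^(3n) where ω_5 = e^(-2πi/5)
= (3)·ω_5^0 + (-1)·ω_5^3 + (-3)·ω_5^6 + (3)·ω_5^9 + (0)·ω_5^12

X[3] = 3.8090+5.1186i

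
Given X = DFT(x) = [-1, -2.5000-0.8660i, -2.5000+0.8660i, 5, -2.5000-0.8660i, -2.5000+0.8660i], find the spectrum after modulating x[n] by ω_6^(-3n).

Modulation property: DFT(ω_6^(-3n)·x[n]) = X[(k-3) mod 6], so circularly shift X by 3 positions.

X[k-3] = [5, -2.5000-0.8660i, -2.5000+0.8660i, -1, -2.5000-0.8660i, -2.5000+0.8660i]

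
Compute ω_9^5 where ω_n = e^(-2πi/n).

ω_9^5 = e^(-2πi·5/9)
= cos(-2π·5/9) + i·sin(-2π·5/9)
= cos(-10π/9) + i·sin(-10π/9)

ω_9^5 = cos(-10π/9) + i·sin(-10π/9) = -0.9397+0.3420i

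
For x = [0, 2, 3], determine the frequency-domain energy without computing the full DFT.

Parseval: Σ|x[n]|² = (1/N)Σ|X[k]|², so Σ|X[k]|² = N·Σ|x[n]|² = 3·13.0000

Σ|X[k]|² = N·Σ|x[n]|² = 3·13.0000 = 39.0000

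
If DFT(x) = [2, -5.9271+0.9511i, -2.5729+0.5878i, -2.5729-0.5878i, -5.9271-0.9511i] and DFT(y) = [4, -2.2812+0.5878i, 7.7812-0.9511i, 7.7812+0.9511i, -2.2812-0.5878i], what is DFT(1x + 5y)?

By linearity: DFT(1x + 5y) = 1·DFT(x) + 5·DFT(y)
= 1·[2, -5.9271+0.9511i, -2.5729+0.5878i, -2.5729-0.5878i, -5.9271-0.9511i] + 5·[4, -2.2812+0.5878i, 7.7812-0.9511i, 7.7812+0.9511i, -2.2812-0.5878i]

Computing element-wise:
Z[0] = 1·(2) + 5·(4) = 22
Z[1] = 1·(-5.9271+0.9511i) + 5·(-2.2812+0.5878i) = -17.3331+3.8901i
Z[2] = 1·(-2.5729+0.5878i) + 5·(7.7812-0.9511i) = 36.3331-4.1677i
Z[3] = 1·(-2.5729-0.5878i) + 5·(7.7812+0.9511i) = 36.3331+4.1677i
Z[4] = 1·(-5.9271-0.9511i) + 5·(-2.2812-0.5878i) = -17.3331-3.8901i

DFT(1x + 5y) = 1·X + 5·Y = [22, -17.3331+3.8901i, 36.3331-4.1677i, 36.3331+4.1677i, -17.3331-3.8901i]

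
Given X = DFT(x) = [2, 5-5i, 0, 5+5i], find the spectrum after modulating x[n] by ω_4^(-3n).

Modulation property: DFT(ω_4^(-3n)·x[n]) = X[(k-3) mod 4], so circularly shift X by 3 positions.

X[k-3] = [5-5i, 0, 5+5i, 2]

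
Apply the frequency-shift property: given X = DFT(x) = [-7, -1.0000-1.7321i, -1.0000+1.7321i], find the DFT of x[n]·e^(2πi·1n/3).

Modulation property: DFT(ω_3^(-1n)·x[n]) = X[(k-1) mod 3], so circularly shift X by 1 positions.

X[k-1] = [-1.0000+1.7321i, -7, -1.0000-1.7321i]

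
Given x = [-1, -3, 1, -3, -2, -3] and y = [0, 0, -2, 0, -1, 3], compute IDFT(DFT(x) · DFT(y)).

(x ⊛ y)[n] = Σ(m=0 to 5) x[m] · y[(n-m) mod 6]

Computing each output sample:
(x ⊛ y)[0] = -6
(x ⊛ y)[1] = 12
(x ⊛ y)[2] = -5
(x ⊛ y)[3] = 3
(x ⊛ y)[4] = -10
(x ⊛ y)[5] = 6

x ⊛ y = [-6, 12, -5, 3, -10, 6]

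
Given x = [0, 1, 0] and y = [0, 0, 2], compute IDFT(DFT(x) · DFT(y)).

(x ⊛ y)[n] = Σ(m=0 to 2) x[m] · y[(n-m) mod 3]

Computing each output sample:
(x ⊛ y)[0] = 2
(x ⊛ y)[1] = 0
(x ⊛ y)[2] = 0

x ⊛ y = [2, 0, 0]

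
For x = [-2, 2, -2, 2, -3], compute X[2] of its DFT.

X[2] = Σ(n=0 to 4) x[n] · ω_5^(2n) where ω_5 = e^(-2πi/5)
= (-2)·ω_5^0 + (2)·ω_5^2 + (-2)·ω_5^4 + (2)·ω_5^6 + (-3)·ω_5^8

X[2] = -1.1910-6.7432i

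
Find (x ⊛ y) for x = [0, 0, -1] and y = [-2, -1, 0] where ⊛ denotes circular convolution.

(x ⊛ y)[n] = Σ(m=0 to 2) x[m] · y[(n-m) mod 3]

Computing each output sample:
(x ⊛ y)[0] = 1
(x ⊛ y)[1] = 0
(x ⊛ y)[2] = 2

x ⊛ y = [1, 0, 2]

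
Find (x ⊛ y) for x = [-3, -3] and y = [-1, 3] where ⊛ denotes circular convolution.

(x ⊛ y)[n] = Σ(m=0 to 1) x[m] · y[(n-m) mod 2]

Computing each output sample:
(x ⊛ y)[0] = -6
(x ⊛ y)[1] = -6

x ⊛ y = [-6, -6]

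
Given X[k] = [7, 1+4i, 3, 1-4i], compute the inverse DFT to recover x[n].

x[n] = (1/4) Σ(k=0 to 3) X[k] · e^(2πikn/4)

Computing each x[n]:
x[0] = 3
x[1] = -1
x[2] = 2
x[3] = 3

x = [3, -1, 2, 3]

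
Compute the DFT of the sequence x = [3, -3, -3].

X[k] = Σ(n=0 to 2) x[n] · ω_3^(nk)
where ω_3 = e^(-2πi/3)

Computing each X[k]:
X[0] = -3
X[1] = 6
X[2] = 6

X = [-3, 6, 6]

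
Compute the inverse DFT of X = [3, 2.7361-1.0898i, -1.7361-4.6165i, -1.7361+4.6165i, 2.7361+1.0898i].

x[n] = (1/5) Σ(k=0 to 4) X[k] · e^(2πikn/5)

Computing each x[n]:
x[0] = 1
x[1] = 3
x[2] = -2
x[3] = 1
x[4] = 0

x = [1, 3, -2, 1, 0]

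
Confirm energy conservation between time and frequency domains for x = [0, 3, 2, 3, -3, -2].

Time domain:
Σ|x[n]|² = |0|² + |3|² + |2|² + |3|² + |-3|² + |-2|² = 35.0000

Frequency domain:
(1/6)Σ|X[k]|² = (1/6)(|3|² + |-2.0000-8.6603i|² + |3|² + |-5|² + |3|² + |-2.0000+8.6603i|²) = (1/6)·210.0000 = 35.0000

Both sides agree, confirming Parseval's theorem.

Σ|x[n]|² = (1/N)Σ|X[k]|² = 35.0000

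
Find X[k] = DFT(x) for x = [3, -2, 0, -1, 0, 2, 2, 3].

X[k] = Σ(n=0 to 7) x[n] · ω_8^(nk)
where ω_8 = e^(-2πi/8)

Computing each X[k]:
X[0] = 7
X[1] = 3.0000+7.6569i
X[2] = 1+2i
X[3] = 3.0000+3.6569i
X[4] = 3
X[5] = 3.0000-3.6569i
X[6] = 1-2i
X[7] = 3.0000-7.6569i

X = [7, 3.0000+7.6569i, 1+2i, 3.0000+3.6569i, 3, 3.0000-3.6569i, 1-2i, 3.0000-7.6569i]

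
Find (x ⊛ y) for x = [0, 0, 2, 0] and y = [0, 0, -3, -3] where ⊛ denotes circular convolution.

(x ⊛ y)[n] = Σ(m=0 to 3) x[m] · y[(n-m) mod 4]

Computing each output sample:
(x ⊛ y)[0] = -6
(x ⊛ y)[1] = -6
(x ⊛ y)[2] = 0
(x ⊛ y)[3] = 0

x ⊛ y = [-6, -6, 0, 0]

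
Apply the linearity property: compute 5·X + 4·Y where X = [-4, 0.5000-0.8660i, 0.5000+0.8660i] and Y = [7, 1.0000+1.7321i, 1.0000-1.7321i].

By linearity: DFT(5x + 4y) = 5·DFT(x) + 4·DFT(y)
= 5·[-4, 0.5000-0.8660i, 0.5000+0.8660i] + 4·[7, 1.0000+1.7321i, 1.0000-1.7321i]

Computing element-wise:
Z[0] = 5·(-4) + 4·(7) = 8
Z[1] = 5·(0.5000-0.8660i) + 4·(1.0000+1.7321i) = 6.5000+2.5984i
Z[2] = 5·(0.5000+0.8660i) + 4·(1.0000-1.7321i) = 6.5000-2.5984i

DFT(5x + 4y) = 5·X + 4·Y = [8, 6.5000+2.5984i, 6.5000-2.5984i]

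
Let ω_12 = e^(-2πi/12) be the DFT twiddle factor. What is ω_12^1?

ω_12^1 = e^(-2πi·1/12)
= cos(-2π·1/12) + i·sin(-2π·1/12)
= cos(-2π/12) + i·sin(-2π/12)

ω_12^1 = cos(-2π/12) + i·sin(-2π/12) = 0.8660-0.5000i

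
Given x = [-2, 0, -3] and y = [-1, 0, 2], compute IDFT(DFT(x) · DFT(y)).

(x ⊛ y)[n] = Σ(m=0 to 2) x[m] · y[(n-m) mod 3]

Computing each output sample:
(x ⊛ y)[0] = 2
(x ⊛ y)[1] = -6
(x ⊛ y)[2] = -1

x ⊛ y = [2, -6, -1]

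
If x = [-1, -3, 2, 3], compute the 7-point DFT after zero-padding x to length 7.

Original 4-point DFT: [1, -3+6i, 1, -3-6i]
Zero-padded 7-point DFT provides frequency interpolation.

DFT_7([x, 0, ...]) = [1, -6.0184-0.9060i, -0.2639+6.1380i, 2.2823-0.0595i, 2.2823+0.0595i, -0.2639-6.1380i, -6.0184+0.9060i]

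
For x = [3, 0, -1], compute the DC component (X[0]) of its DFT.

X[0] = Σ(n=0 to 2) x[n] · ω_3^0 = Σ x[n]
= (3) + (0) + (-1)

X[0] = 2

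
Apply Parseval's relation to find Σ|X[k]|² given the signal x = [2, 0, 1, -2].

Parseval: Σ|x[n]|² = (1/N)Σ|X[k]|², so Σ|X[k]|² = N·Σ|x[n]|² = 4·9.0000

Σ|X[k]|² = N·Σ|x[n]|² = 4·9.0000 = 36.0000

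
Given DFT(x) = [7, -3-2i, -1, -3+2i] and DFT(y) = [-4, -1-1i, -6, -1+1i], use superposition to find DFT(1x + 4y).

By linearity: DFT(1x + 4y) = 1·DFT(x) + 4·DFT(y)
= 1·[7, -3-2i, -1, -3+2i] + 4·[-4, -1-1i, -6, -1+1i]

Computing element-wise:
Z[0] = 1·(7) + 4·(-4) = -9
Z[1] = 1·(-3-2i) + 4·(-1-1i) = -7-6i
Z[2] = 1·(-1) + 4·(-6) = -25
Z[3] = 1·(-3+2i) + 4·(-1+1i) = -7+6i

DFT(1x + 4y) = 1·X + 4·Y = [-9, -7-6i, -25, -7+6i]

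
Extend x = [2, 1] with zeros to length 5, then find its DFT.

Original 2-point DFT: [3, 1]
Zero-padded 5-point DFT provides frequency interpolation.

DFT_5([x, 0, ...]) = [3, 2.3090-0.9511i, 1.1910-0.5878i, 1.1910+0.5878i, 2.3090+0.9511i]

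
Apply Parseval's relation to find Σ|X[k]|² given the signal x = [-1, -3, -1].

Parseval: Σ|x[n]|² = (1/N)Σ|X[k]|², so Σ|X[k]|² = N·Σ|x[n]|² = 3·11.0000

Σ|X[k]|² = N·Σ|x[n]|² = 3·11.0000 = 33.0000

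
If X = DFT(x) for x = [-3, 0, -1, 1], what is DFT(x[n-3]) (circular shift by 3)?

Time shift by 3: X_shifted[k] = ω_4^(3k) · X[k]
Shifted x = [0, -1, 1, -3]

DFT(x[n-3]) = [-3, -1-2i, 5, -1+2i]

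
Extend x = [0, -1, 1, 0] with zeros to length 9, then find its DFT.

Original 4-point DFT: [0, -1+1i, 2, -1-1i]
Zero-padded 9-point DFT provides frequency interpolation.

DFT_9([x, 0, ...]) = [0, -0.5924-0.3420i, -1.1133+0.6428i, 1.7321i, 1.7057+0.9848i, 1.7057-0.9848i, -1.7321i, -1.1133-0.6428i, -0.5924+0.3420i]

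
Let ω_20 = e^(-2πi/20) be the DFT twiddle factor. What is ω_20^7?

ω_20^7 = e^(-2πi·7/20)
= cos(-2π·7/20) + i·sin(-2π·7/20)
= cos(-14π/20) + i·sin(-14π/20)

ω_20^7 = cos(-14π/20) + i·sin(-14π/20) = -0.5878-0.8090i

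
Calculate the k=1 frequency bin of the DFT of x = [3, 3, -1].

X[1] = Σ(n=0 to 2) x[n] · ω_3^(1n) where ω_3 = e^(-2πi/3)
= (3)·ω_3^0 + (3)·ω_3^1 + (-1)·ω_3^2

X[1] = 2.0000-3.4641i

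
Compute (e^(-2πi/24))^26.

Since ω_24^24 = 1, powers reduce modulo 24.
26 mod 24 = 2
So ω_24^26 = ω_24^2 = e^(-2πi·2/24)

ω_24^26 = ω_24^2 = 0.8660-0.5000i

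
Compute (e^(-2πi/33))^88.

Since ω_33^33 = 1, powers reduce modulo 33.
88 mod 33 = 22
So ω_33^88 = ω_33^22 = e^(-2πi·22/33)

ω_33^88 = ω_33^22 = -0.5000+0.8660i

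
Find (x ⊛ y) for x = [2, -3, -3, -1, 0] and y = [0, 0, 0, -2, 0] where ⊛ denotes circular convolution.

(x ⊛ y)[n] = Σ(m=0 to 4) x[m] · y[(n-m) mod 5]

Computing each output sample:
(x ⊛ y)[0] = 6
(x ⊛ y)[1] = 2
(x ⊛ y)[2] = 0
(x ⊛ y)[3] = -4
(x ⊛ y)[4] = 6

x ⊛ y = [6, 2, 0, -4, 6]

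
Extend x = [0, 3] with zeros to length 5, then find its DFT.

Original 2-point DFT: [3, -3]
Zero-padded 5-point DFT provides frequency interpolation.

DFT_5([x, 0, ...]) = [3, 0.9271-2.8532i, -2.4271-1.7634i, -2.4271+1.7634i, 0.9271+2.8532i]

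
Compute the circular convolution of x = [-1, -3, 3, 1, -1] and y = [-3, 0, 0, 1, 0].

(x ⊛ y)[n] = Σ(m=0 to 4) x[m] · y[(n-m) mod 5]

Computing each output sample:
(x ⊛ y)[0] = 6
(x ⊛ y)[1] = 10
(x ⊛ y)[2] = -10
(x ⊛ y)[3] = -4
(x ⊛ y)[4] = 0

x ⊛ y = [6, 10, -10, -4, 0]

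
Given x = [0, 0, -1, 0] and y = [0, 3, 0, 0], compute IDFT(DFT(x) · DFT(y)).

(x ⊛ y)[n] = Σ(m=0 to 3) x[m] · y[(n-m) mod 4]

Computing each output sample:
(x ⊛ y)[0] = 0
(x ⊛ y)[1] = 0
(x ⊛ y)[2] = 0
(x ⊛ y)[3] = -3

x ⊛ y = [0, 0, 0, -3]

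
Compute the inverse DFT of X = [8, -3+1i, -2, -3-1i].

x[n] = (1/4) Σ(k=0 to 3) X[k] · e^(2πikn/4)

Computing each x[n]:
x[0] = 0
x[1] = 2
x[2] = 3
x[3] = 3

x = [0, 2, 3, 3]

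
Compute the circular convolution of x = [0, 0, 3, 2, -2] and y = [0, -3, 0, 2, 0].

(x ⊛ y)[n] = Σ(m=0 to 4) x[m] · y[(n-m) mod 5]

Computing each output sample:
(x ⊛ y)[0] = 12
(x ⊛ y)[1] = 4
(x ⊛ y)[2] = -4
(x ⊛ y)[3] = -9
(x ⊛ y)[4] = -6

x ⊛ y = [12, 4, -4, -9, -6]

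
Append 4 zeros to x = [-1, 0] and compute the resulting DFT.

Original 2-point DFT: [-1, -1]
Zero-padded 6-point DFT provides frequency interpolation.

DFT_6([x, 0, ...]) = [-1, -1, -1, -1, -1, -1]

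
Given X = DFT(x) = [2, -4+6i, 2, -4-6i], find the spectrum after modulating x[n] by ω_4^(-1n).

Modulation property: DFT(ω_4^(-1n)·x[n]) = X[(k-1) mod 4], so circularly shift X by 1 positions.

X[k-1] = [-4-6i, 2, -4+6i, 2]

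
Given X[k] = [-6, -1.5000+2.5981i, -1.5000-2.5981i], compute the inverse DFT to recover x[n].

x[n] = (1/3) Σ(k=0 to 2) X[k] · e^(2πikn/3)

Computing each x[n]:
x[0] = -3
x[1] = -3
x[2] = 0

x = [-3, -3, 0]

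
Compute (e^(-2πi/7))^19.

Since ω_7^7 = 1, powers reduce modulo 7.
19 mod 7 = 5
So ω_7^19 = ω_7^5 = e^(-2πi·5/7)

ω_7^19 = ω_7^5 = -0.2225+0.9749i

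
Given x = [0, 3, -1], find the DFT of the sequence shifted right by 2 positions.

Time shift by 2: X_shifted[k] = ω_3^(2k) · X[k]
Shifted x = [3, -1, 0]

DFT(x[n-2]) = [2, 3.5000+0.8660i, 3.5000-0.8660i]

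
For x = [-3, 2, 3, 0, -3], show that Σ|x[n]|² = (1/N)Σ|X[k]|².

Time domain:
Σ|x[n]|² = |-3|² + |2|² + |3|² + |0|² + |-3|² = 31.0000

Frequency domain:
(1/5)Σ|X[k]|² = (1/5)(|-1|² + |-5.7361-6.5186i|² + |-1.2639-0.0858i|² + |-1.2639+0.0858i|² + |-5.7361+6.5186i|²) = (1/5)·155.0000 = 31.0000

Both sides agree, confirming Parseval's theorem.

Σ|x[n]|² = (1/N)Σ|X[k]|² = 31.0000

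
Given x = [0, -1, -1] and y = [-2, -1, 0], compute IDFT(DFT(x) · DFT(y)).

(x ⊛ y)[n] = Σ(m=0 to 2) x[m] · y[(n-m) mod 3]

Computing each output sample:
(x ⊛ y)[0] = 1
(x ⊛ y)[1] = 2
(x ⊛ y)[2] = 3

x ⊛ y = [1, 2, 3]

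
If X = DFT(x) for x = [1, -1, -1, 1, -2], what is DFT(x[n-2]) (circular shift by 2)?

Time shift by 2: X_shifted[k] = ω_5^(2k) · X[k]
Shifted x = [1, -2, 1, -1, -1]

DFT(x[n-2]) = [-2, 0.0729-0.2245i, 3.4271+2.4899i, 3.4271-2.4899i, 0.0729+0.2245i]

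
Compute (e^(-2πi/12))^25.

Since ω_12^12 = 1, powers reduce modulo 12.
25 mod 12 = 1
So ω_12^25 = ω_12^1 = e^(-2πi·1/12)

ω_12^25 = ω_12^1 = 0.8660-0.5000i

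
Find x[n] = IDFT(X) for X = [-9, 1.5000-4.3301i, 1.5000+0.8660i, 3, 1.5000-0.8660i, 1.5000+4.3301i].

x[n] = (1/6) Σ(k=0 to 5) X[k] · e^(2πikn/6)

Computing each x[n]:
x[0] = 0
x[1] = -1
x[2] = 0
x[3] = -2
x[4] = -3
x[5] = -3

x = [0, -1, 0, -2, -3, -3]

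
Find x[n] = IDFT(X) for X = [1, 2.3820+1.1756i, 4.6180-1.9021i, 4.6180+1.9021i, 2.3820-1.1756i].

x[n] = (1/5) Σ(k=0 to 4) X[k] · e^(2πikn/5)

Computing each x[n]:
x[0] = 3
x[1] = -1
x[2] = -1
x[3] = 1
x[4] = -1

x = [3, -1, -1, 1, -1]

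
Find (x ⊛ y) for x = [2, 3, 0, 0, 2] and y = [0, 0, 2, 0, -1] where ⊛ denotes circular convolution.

(x ⊛ y)[n] = Σ(m=0 to 4) x[m] · y[(n-m) mod 5]

Computing each output sample:
(x ⊛ y)[0] = -3
(x ⊛ y)[1] = 4
(x ⊛ y)[2] = 4
(x ⊛ y)[3] = 4
(x ⊛ y)[4] = -2

x ⊛ y = [-3, 4, 4, 4, -2]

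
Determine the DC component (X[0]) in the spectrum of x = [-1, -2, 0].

X[0] = Σ(n=0 to 2) x[n] · ω_3^0 = Σ x[n]
= (-1) + (-2) + (0)

X[0] = -3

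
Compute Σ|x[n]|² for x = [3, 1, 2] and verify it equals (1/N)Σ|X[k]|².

Time domain:
Σ|x[n]|² = |3|² + |1|² + |2|² = 14.0000

Frequency domain:
(1/3)Σ|X[k]|² = (1/3)(|6|² + |1.5000+0.8660i|² + |1.5000-0.8660i|²) = (1/3)·42.0000 = 14.0000

Both sides agree, confirming Parseval's theorem.

Σ|x[n]|² = (1/N)Σ|X[k]|² = 14.0000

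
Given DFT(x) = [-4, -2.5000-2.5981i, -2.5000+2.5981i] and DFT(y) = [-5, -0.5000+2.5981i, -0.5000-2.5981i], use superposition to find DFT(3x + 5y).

By linearity: DFT(3x + 5y) = 3·DFT(x) + 5·DFT(y)
= 3·[-4, -2.5000-2.5981i, -2.5000+2.5981i] + 5·[-5, -0.5000+2.5981i, -0.5000-2.5981i]

Computing element-wise:
Z[0] = 3·(-4) + 5·(-5) = -37
Z[1] = 3·(-2.5000-2.5981i) + 5·(-0.5000+2.5981i) = -10.0000+5.1962i
Z[2] = 3·(-2.5000+2.5981i) + 5·(-0.5000-2.5981i) = -10.0000-5.1962i

DFT(3x + 5y) = 3·X + 5·Y = [-37, -10.0000+5.1962i, -10.0000-5.1962i]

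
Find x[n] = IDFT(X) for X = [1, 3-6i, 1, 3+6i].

x[n] = (1/4) Σ(k=0 to 3) X[k] · e^(2πikn/4)

Computing each x[n]:
x[0] = 2
x[1] = 3
x[2] = -1
x[3] = -3

x = [2, 3, -1, -3]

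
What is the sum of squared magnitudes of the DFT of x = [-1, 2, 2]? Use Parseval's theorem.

Parseval: Σ|x[n]|² = (1/N)Σ|X[k]|², so Σ|X[k]|² = N·Σ|x[n]|² = 3·9.0000

Σ|X[k]|² = N·Σ|x[n]|² = 3·9.0000 = 27.0000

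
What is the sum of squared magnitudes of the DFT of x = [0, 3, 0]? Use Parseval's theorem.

Parseval: Σ|x[n]|² = (1/N)Σ|X[k]|², so Σ|X[k]|² = N·Σ|x[n]|² = 3·9.0000

Σ|X[k]|² = N·Σ|x[n]|² = 3·9.0000 = 27.0000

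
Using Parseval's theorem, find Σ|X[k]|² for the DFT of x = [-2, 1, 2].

Parseval: Σ|x[n]|² = (1/N)Σ|X[k]|², so Σ|X[k]|² = N·Σ|x[n]|² = 3·9.0000

Σ|X[k]|² = N·Σ|x[n]|² = 3·9.0000 = 27.0000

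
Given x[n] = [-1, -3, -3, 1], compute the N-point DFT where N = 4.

X[k] = Σ(n=0 to 3) x[n] · ω_4^(nk)
where ω_4 = e^(-2πi/4)

Computing each X[k]:
X[0] = -6
X[1] = 2+4i
X[2] = -2
X[3] = 2-4i

X = [-6, 2+4i, -2, 2-4i]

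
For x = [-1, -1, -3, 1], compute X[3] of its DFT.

X[3] = Σ(n=0 to 3) x[n] · ω_4^(3n) where ω_4 = e^(-2πi/4)
= (-1)·ω_4^0 + (-1)·ω_4^3 + (-3)·ω_4^6 + (1)·ω_4^9

X[3] = 2-2i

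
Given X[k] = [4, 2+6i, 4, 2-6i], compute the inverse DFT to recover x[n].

x[n] = (1/4) Σ(k=0 to 3) X[k] · e^(2πikn/4)

Computing each x[n]:
x[0] = 3
x[1] = -3
x[2] = 1
x[3] = 3

x = [3, -3, 1, 3]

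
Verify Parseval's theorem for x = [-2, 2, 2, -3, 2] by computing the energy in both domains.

Time domain:
Σ|x[n]|² = |-2|² + |2|² + |2|² + |-3|² + |2|² = 25.0000

Frequency domain:
(1/5)Σ|X[k]|² = (1/5)(|1|² + |0.0451-2.9389i|² + |-5.5451+4.7553i|² + |-5.5451-4.7553i|² + |0.0451+2.9389i|²) = (1/5)·125.0000 = 25.0000

Both sides agree, confirming Parseval's theorem.

Σ|x[n]|² = (1/N)Σ|X[k]|² = 25.0000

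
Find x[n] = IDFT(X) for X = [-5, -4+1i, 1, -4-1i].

x[n] = (1/4) Σ(k=0 to 3) X[k] · e^(2πikn/4)

Computing each x[n]:
x[0] = -3
x[1] = -2
x[2] = 1
x[3] = -1

x = [-3, -2, 1, -1]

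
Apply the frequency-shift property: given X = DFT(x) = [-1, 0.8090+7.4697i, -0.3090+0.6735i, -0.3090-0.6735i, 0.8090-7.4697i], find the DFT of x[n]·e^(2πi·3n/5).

Modulation property: DFT(ω_5^(-3n)·x[n]) = X[(k-3) mod 5], so circularly shift X by 3 positions.

X[k-3] = [-0.3090+0.6735i, -0.3090-0.6735i, 0.8090-7.4697i, -1, 0.8090+7.4697i]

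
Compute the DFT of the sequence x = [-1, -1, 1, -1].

X[k] = Σ(n=0 to 3) x[n] · ω_4^(nk)
where ω_4 = e^(-2πi/4)

Computing each X[k]:
X[0] = -2
X[1] = -2
X[2] = 2
X[3] = -2

X = [-2, -2, 2, -2]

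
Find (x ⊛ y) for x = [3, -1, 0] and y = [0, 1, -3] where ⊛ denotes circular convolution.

(x ⊛ y)[n] = Σ(m=0 to 2) x[m] · y[(n-m) mod 3]

Computing each output sample:
(x ⊛ y)[0] = 3
(x ⊛ y)[1] = 3
(x ⊛ y)[2] = -10

x ⊛ y = [3, 3, -10]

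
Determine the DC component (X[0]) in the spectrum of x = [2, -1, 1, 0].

X[0] = Σ(n=0 to 3) x[n] · ω_4^0 = Σ x[n]
= (2) + (-1) + (1) + (0)

X[0] = 2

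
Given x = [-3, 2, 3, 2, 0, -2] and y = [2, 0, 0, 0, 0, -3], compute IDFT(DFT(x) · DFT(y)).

(x ⊛ y)[n] = Σ(m=0 to 5) x[m] · y[(n-m) mod 6]

Computing each output sample:
(x ⊛ y)[0] = -12
(x ⊛ y)[1] = -5
(x ⊛ y)[2] = 0
(x ⊛ y)[3] = 4
(x ⊛ y)[4] = 6
(x ⊛ y)[5] = 5

x ⊛ y = [-12, -5, 0, 4, 6, 5]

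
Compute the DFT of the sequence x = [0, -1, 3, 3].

X[k] = Σ(n=0 to 3) x[n] · ω_4^(nk)
where ω_4 = e^(-2πi/4)

Computing each X[k]:
X[0] = 5
X[1] = -3+4i
X[2] = 1
X[3] = -3-4i

X = [5, -3+4i, 1, -3-4i]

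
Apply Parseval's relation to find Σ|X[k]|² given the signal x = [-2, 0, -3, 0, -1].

Parseval: Σ|x[n]|² = (1/N)Σ|X[k]|², so Σ|X[k]|² = N·Σ|x[n]|² = 5·14.0000

Σ|X[k]|² = N·Σ|x[n]|² = 5·14.0000 = 70.0000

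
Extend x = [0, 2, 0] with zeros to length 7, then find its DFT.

Original 3-point DFT: [2, -1.0000-1.7321i, -1.0000+1.7321i]
Zero-padded 7-point DFT provides frequency interpolation.

DFT_7([x, 0, ...]) = [2, 1.2470-1.5637i, -0.4450-1.9499i, -1.8019-0.8678i, -1.8019+0.8678i, -0.4450+1.9499i, 1.2470+1.5637i]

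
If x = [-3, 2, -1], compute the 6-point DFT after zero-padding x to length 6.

Original 3-point DFT: [-2, -3.5000-2.5981i, -3.5000+2.5981i]
Zero-padded 6-point DFT provides frequency interpolation.

DFT_6([x, 0, ...]) = [-2, -1.5000-0.8660i, -3.5000-2.5981i, -6, -3.5000+2.5981i, -1.5000+0.8660i]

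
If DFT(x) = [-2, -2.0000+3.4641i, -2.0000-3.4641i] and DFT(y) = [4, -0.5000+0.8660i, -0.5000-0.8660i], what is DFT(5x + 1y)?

By linearity: DFT(5x + 1y) = 5·DFT(x) + 1·DFT(y)
= 5·[-2, -2.0000+3.4641i, -2.0000-3.4641i] + 1·[4, -0.5000+0.8660i, -0.5000-0.8660i]

Computing element-wise:
Z[0] = 5·(-2) + 1·(4) = -6
Z[1] = 5·(-2.0000+3.4641i) + 1·(-0.5000+0.8660i) = -10.5000+18.1865i
Z[2] = 5·(-2.0000-3.4641i) + 1·(-0.5000-0.8660i) = -10.5000-18.1865i

DFT(5x + 1y) = 5·X + 1·Y = [-6, -10.5000+18.1865i, -10.5000-18.1865i]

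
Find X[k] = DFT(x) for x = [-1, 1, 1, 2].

X[k] = Σ(n=0 to 3) x[n] · ω_4^(nk)
where ω_4 = e^(-2πi/4)

Computing each X[k]:
X[0] = 3
X[1] = -2+1i
X[2] = -3
X[3] = -2-1i

X = [3, -2+1i, -3, -2-1i]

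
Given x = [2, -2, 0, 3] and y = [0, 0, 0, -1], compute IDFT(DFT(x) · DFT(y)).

(x ⊛ y)[n] = Σ(m=0 to 3) x[m] · y[(n-m) mod 4]

Computing each output sample:
(x ⊛ y)[0] = 2
(x ⊛ y)[1] = 0
(x ⊛ y)[2] = -3
(x ⊛ y)[3] = -2

x ⊛ y = [2, 0, -3, -2]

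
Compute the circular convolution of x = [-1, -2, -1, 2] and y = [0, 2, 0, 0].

(x ⊛ y)[n] = Σ(m=0 to 3) x[m] · y[(n-m) mod 4]

Computing each output sample:
(x ⊛ y)[0] = 4
(x ⊛ y)[1] = -2
(x ⊛ y)[2] = -4
(x ⊛ y)[3] = -2

x ⊛ y = [4, -2, -4, -2]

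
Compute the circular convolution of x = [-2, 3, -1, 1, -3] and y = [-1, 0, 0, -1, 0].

(x ⊛ y)[n] = Σ(m=0 to 4) x[m] · y[(n-m) mod 5]

Computing each output sample:
(x ⊛ y)[0] = 3
(x ⊛ y)[1] = -4
(x ⊛ y)[2] = 4
(x ⊛ y)[3] = 1
(x ⊛ y)[4] = 0

x ⊛ y = [3, -4, 4, 1, 0]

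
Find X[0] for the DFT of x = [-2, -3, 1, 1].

X[0] = Σ(n=0 to 3) x[n] · ω_4^0 = Σ x[n]
= (-2) + (-3) + (1) + (1)

X[0] = -3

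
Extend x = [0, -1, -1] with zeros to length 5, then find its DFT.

Original 3-point DFT: [-2, 1, 1]
Zero-padded 5-point DFT provides frequency interpolation.

DFT_5([x, 0, ...]) = [-2, 0.5000+1.5388i, 0.5000-0.3633i, 0.5000+0.3633i, 0.5000-1.5388i]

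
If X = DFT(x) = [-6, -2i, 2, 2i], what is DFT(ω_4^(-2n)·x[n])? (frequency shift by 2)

Modulation property: DFT(ω_4^(-2n)·x[n]) = X[(k-2) mod 4], so circularly shift X by 2 positions.

X[k-2] = [2, 2i, -6, -2i]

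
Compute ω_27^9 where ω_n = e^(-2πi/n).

ω_27^9 = e^(-2πi·9/27)
= cos(-2π·9/27) + i·sin(-2π·9/27)
= cos(-18π/27) + i·sin(-18π/27)

ω_27^9 = cos(-18π/27) + i·sin(-18π/27) = -0.5000-0.8660i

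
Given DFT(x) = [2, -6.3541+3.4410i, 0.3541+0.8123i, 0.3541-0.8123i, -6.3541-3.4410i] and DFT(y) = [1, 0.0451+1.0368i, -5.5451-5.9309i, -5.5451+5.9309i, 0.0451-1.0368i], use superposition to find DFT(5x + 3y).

By linearity: DFT(5x + 3y) = 5·DFT(x) + 3·DFT(y)
= 5·[2, -6.3541+3.4410i, 0.3541+0.8123i, 0.3541-0.8123i, -6.3541-3.4410i] + 3·[1, 0.0451+1.0368i, -5.5451-5.9309i, -5.5451+5.9309i, 0.0451-1.0368i]

Computing element-wise:
Z[0] = 5·(2) + 3·(1) = 13
Z[1] = 5·(-6.3541+3.4410i) + 3·(0.0451+1.0368i) = -31.6352+20.3154i
Z[2] = 5·(0.3541+0.8123i) + 3·(-5.5451-5.9309i) = -14.8648-13.7312i
Z[3] = 5·(0.3541-0.8123i) + 3·(-5.5451+5.9309i) = -14.8648+13.7312i
Z[4] = 5·(-6.3541-3.4410i) + 3·(0.0451-1.0368i) = -31.6352-20.3154i

DFT(5x + 3y) = 5·X + 3·Y = [13, -31.6352+20.3154i, -14.8648-13.7312i, -14.8648+13.7312i, -31.6352-20.3154i]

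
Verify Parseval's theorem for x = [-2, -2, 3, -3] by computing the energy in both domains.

Time domain:
Σ|x[n]|² = |-2|² + |-2|² + |3|² + |-3|² = 26.0000

Frequency domain:
(1/4)Σ|X[k]|² = (1/4)(|-4|² + |-5-1i|² + |6|² + |-5+1i|²) = (1/4)·104.0000 = 26.0000

Both sides agree, confirming Parseval's theorem.

Σ|x[n]|² = (1/N)Σ|X[k]|² = 26.0000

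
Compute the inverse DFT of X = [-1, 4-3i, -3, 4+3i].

x[n] = (1/4) Σ(k=0 to 3) X[k] · e^(2πikn/4)

Computing each x[n]:
x[0] = 1
x[1] = 2
x[2] = -3
x[3] = -1

x = [1, 2, -3, -1]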